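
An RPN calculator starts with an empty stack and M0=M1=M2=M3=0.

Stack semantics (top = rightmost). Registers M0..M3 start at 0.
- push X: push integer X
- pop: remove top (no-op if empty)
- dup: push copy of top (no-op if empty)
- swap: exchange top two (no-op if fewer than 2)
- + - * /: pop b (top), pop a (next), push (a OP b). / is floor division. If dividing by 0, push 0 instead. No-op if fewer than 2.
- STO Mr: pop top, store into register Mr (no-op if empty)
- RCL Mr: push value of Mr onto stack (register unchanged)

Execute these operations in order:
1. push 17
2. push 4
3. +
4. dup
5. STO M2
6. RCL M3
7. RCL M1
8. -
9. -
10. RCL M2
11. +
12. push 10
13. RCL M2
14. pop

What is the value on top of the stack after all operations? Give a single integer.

After op 1 (push 17): stack=[17] mem=[0,0,0,0]
After op 2 (push 4): stack=[17,4] mem=[0,0,0,0]
After op 3 (+): stack=[21] mem=[0,0,0,0]
After op 4 (dup): stack=[21,21] mem=[0,0,0,0]
After op 5 (STO M2): stack=[21] mem=[0,0,21,0]
After op 6 (RCL M3): stack=[21,0] mem=[0,0,21,0]
After op 7 (RCL M1): stack=[21,0,0] mem=[0,0,21,0]
After op 8 (-): stack=[21,0] mem=[0,0,21,0]
After op 9 (-): stack=[21] mem=[0,0,21,0]
After op 10 (RCL M2): stack=[21,21] mem=[0,0,21,0]
After op 11 (+): stack=[42] mem=[0,0,21,0]
After op 12 (push 10): stack=[42,10] mem=[0,0,21,0]
After op 13 (RCL M2): stack=[42,10,21] mem=[0,0,21,0]
After op 14 (pop): stack=[42,10] mem=[0,0,21,0]

Answer: 10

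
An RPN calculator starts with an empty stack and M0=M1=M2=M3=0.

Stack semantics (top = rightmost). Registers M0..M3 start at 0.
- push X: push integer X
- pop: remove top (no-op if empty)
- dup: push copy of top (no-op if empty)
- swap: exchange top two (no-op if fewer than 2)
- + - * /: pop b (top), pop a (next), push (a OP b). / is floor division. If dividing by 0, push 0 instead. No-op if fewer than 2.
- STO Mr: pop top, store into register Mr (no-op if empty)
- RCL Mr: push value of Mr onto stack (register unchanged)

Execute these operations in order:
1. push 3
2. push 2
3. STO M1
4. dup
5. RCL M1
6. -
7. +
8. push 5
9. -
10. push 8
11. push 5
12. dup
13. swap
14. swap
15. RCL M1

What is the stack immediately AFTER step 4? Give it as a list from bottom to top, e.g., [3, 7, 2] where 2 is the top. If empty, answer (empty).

After op 1 (push 3): stack=[3] mem=[0,0,0,0]
After op 2 (push 2): stack=[3,2] mem=[0,0,0,0]
After op 3 (STO M1): stack=[3] mem=[0,2,0,0]
After op 4 (dup): stack=[3,3] mem=[0,2,0,0]

[3, 3]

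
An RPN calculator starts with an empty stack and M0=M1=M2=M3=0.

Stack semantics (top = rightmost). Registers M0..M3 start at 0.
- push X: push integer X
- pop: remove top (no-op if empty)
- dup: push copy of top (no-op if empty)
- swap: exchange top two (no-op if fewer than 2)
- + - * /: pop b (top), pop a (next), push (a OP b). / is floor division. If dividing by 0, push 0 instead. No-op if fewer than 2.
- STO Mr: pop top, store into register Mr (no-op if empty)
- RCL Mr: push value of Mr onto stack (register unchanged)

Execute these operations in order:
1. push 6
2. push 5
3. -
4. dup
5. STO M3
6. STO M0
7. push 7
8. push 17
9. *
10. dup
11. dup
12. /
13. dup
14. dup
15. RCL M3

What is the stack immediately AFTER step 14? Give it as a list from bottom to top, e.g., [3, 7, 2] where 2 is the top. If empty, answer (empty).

After op 1 (push 6): stack=[6] mem=[0,0,0,0]
After op 2 (push 5): stack=[6,5] mem=[0,0,0,0]
After op 3 (-): stack=[1] mem=[0,0,0,0]
After op 4 (dup): stack=[1,1] mem=[0,0,0,0]
After op 5 (STO M3): stack=[1] mem=[0,0,0,1]
After op 6 (STO M0): stack=[empty] mem=[1,0,0,1]
After op 7 (push 7): stack=[7] mem=[1,0,0,1]
After op 8 (push 17): stack=[7,17] mem=[1,0,0,1]
After op 9 (*): stack=[119] mem=[1,0,0,1]
After op 10 (dup): stack=[119,119] mem=[1,0,0,1]
After op 11 (dup): stack=[119,119,119] mem=[1,0,0,1]
After op 12 (/): stack=[119,1] mem=[1,0,0,1]
After op 13 (dup): stack=[119,1,1] mem=[1,0,0,1]
After op 14 (dup): stack=[119,1,1,1] mem=[1,0,0,1]

[119, 1, 1, 1]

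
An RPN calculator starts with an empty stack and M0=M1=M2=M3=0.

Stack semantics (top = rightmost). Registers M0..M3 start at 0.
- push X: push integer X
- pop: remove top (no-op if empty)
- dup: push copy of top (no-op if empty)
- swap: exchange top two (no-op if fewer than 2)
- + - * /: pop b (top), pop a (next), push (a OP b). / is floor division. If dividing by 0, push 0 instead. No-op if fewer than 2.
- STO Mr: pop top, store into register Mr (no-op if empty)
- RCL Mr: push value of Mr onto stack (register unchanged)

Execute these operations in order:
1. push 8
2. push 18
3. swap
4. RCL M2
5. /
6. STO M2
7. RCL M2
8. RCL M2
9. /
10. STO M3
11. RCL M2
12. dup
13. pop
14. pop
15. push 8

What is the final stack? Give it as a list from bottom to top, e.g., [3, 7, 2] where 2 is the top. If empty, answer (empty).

After op 1 (push 8): stack=[8] mem=[0,0,0,0]
After op 2 (push 18): stack=[8,18] mem=[0,0,0,0]
After op 3 (swap): stack=[18,8] mem=[0,0,0,0]
After op 4 (RCL M2): stack=[18,8,0] mem=[0,0,0,0]
After op 5 (/): stack=[18,0] mem=[0,0,0,0]
After op 6 (STO M2): stack=[18] mem=[0,0,0,0]
After op 7 (RCL M2): stack=[18,0] mem=[0,0,0,0]
After op 8 (RCL M2): stack=[18,0,0] mem=[0,0,0,0]
After op 9 (/): stack=[18,0] mem=[0,0,0,0]
After op 10 (STO M3): stack=[18] mem=[0,0,0,0]
After op 11 (RCL M2): stack=[18,0] mem=[0,0,0,0]
After op 12 (dup): stack=[18,0,0] mem=[0,0,0,0]
After op 13 (pop): stack=[18,0] mem=[0,0,0,0]
After op 14 (pop): stack=[18] mem=[0,0,0,0]
After op 15 (push 8): stack=[18,8] mem=[0,0,0,0]

Answer: [18, 8]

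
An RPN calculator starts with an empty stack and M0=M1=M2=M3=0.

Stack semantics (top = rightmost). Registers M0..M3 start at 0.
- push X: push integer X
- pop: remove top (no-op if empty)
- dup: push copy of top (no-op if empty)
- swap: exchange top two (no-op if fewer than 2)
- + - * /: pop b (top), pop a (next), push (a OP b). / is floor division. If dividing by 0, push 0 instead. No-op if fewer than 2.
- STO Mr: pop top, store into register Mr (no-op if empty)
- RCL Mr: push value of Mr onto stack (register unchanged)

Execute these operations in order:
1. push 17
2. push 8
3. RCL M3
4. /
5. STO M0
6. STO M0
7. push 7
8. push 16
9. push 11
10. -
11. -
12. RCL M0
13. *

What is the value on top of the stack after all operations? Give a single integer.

Answer: 34

Derivation:
After op 1 (push 17): stack=[17] mem=[0,0,0,0]
After op 2 (push 8): stack=[17,8] mem=[0,0,0,0]
After op 3 (RCL M3): stack=[17,8,0] mem=[0,0,0,0]
After op 4 (/): stack=[17,0] mem=[0,0,0,0]
After op 5 (STO M0): stack=[17] mem=[0,0,0,0]
After op 6 (STO M0): stack=[empty] mem=[17,0,0,0]
After op 7 (push 7): stack=[7] mem=[17,0,0,0]
After op 8 (push 16): stack=[7,16] mem=[17,0,0,0]
After op 9 (push 11): stack=[7,16,11] mem=[17,0,0,0]
After op 10 (-): stack=[7,5] mem=[17,0,0,0]
After op 11 (-): stack=[2] mem=[17,0,0,0]
After op 12 (RCL M0): stack=[2,17] mem=[17,0,0,0]
After op 13 (*): stack=[34] mem=[17,0,0,0]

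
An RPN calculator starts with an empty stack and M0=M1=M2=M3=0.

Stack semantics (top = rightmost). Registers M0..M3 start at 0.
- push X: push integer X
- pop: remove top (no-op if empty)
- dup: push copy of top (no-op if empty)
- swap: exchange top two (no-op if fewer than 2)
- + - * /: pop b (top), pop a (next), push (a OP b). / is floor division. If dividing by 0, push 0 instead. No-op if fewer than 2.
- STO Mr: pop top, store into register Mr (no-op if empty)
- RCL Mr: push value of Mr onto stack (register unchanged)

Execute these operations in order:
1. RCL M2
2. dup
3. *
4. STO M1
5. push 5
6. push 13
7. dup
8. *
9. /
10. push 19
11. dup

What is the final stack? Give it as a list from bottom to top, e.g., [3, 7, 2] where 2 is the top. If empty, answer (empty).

Answer: [0, 19, 19]

Derivation:
After op 1 (RCL M2): stack=[0] mem=[0,0,0,0]
After op 2 (dup): stack=[0,0] mem=[0,0,0,0]
After op 3 (*): stack=[0] mem=[0,0,0,0]
After op 4 (STO M1): stack=[empty] mem=[0,0,0,0]
After op 5 (push 5): stack=[5] mem=[0,0,0,0]
After op 6 (push 13): stack=[5,13] mem=[0,0,0,0]
After op 7 (dup): stack=[5,13,13] mem=[0,0,0,0]
After op 8 (*): stack=[5,169] mem=[0,0,0,0]
After op 9 (/): stack=[0] mem=[0,0,0,0]
After op 10 (push 19): stack=[0,19] mem=[0,0,0,0]
After op 11 (dup): stack=[0,19,19] mem=[0,0,0,0]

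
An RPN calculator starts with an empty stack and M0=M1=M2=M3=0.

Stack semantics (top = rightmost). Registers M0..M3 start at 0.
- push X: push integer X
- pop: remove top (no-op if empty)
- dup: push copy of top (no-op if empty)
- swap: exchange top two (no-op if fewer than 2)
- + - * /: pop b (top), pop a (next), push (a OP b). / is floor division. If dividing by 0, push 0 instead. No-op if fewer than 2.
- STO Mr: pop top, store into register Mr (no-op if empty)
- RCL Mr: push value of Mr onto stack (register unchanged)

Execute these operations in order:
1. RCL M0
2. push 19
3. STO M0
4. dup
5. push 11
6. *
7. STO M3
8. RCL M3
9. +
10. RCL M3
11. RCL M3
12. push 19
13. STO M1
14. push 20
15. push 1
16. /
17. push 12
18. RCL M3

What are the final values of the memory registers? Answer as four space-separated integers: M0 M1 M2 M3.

Answer: 19 19 0 0

Derivation:
After op 1 (RCL M0): stack=[0] mem=[0,0,0,0]
After op 2 (push 19): stack=[0,19] mem=[0,0,0,0]
After op 3 (STO M0): stack=[0] mem=[19,0,0,0]
After op 4 (dup): stack=[0,0] mem=[19,0,0,0]
After op 5 (push 11): stack=[0,0,11] mem=[19,0,0,0]
After op 6 (*): stack=[0,0] mem=[19,0,0,0]
After op 7 (STO M3): stack=[0] mem=[19,0,0,0]
After op 8 (RCL M3): stack=[0,0] mem=[19,0,0,0]
After op 9 (+): stack=[0] mem=[19,0,0,0]
After op 10 (RCL M3): stack=[0,0] mem=[19,0,0,0]
After op 11 (RCL M3): stack=[0,0,0] mem=[19,0,0,0]
After op 12 (push 19): stack=[0,0,0,19] mem=[19,0,0,0]
After op 13 (STO M1): stack=[0,0,0] mem=[19,19,0,0]
After op 14 (push 20): stack=[0,0,0,20] mem=[19,19,0,0]
After op 15 (push 1): stack=[0,0,0,20,1] mem=[19,19,0,0]
After op 16 (/): stack=[0,0,0,20] mem=[19,19,0,0]
After op 17 (push 12): stack=[0,0,0,20,12] mem=[19,19,0,0]
After op 18 (RCL M3): stack=[0,0,0,20,12,0] mem=[19,19,0,0]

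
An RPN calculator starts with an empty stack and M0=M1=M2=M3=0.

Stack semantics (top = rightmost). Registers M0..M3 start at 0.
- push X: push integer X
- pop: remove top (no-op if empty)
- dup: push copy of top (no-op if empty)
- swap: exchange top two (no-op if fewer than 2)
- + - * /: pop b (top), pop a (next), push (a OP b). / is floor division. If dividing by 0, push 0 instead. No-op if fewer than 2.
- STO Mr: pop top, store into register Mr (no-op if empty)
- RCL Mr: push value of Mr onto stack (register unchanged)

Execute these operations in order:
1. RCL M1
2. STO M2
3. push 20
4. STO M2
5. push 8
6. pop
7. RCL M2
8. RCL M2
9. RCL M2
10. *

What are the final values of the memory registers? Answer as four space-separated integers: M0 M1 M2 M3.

Answer: 0 0 20 0

Derivation:
After op 1 (RCL M1): stack=[0] mem=[0,0,0,0]
After op 2 (STO M2): stack=[empty] mem=[0,0,0,0]
After op 3 (push 20): stack=[20] mem=[0,0,0,0]
After op 4 (STO M2): stack=[empty] mem=[0,0,20,0]
After op 5 (push 8): stack=[8] mem=[0,0,20,0]
After op 6 (pop): stack=[empty] mem=[0,0,20,0]
After op 7 (RCL M2): stack=[20] mem=[0,0,20,0]
After op 8 (RCL M2): stack=[20,20] mem=[0,0,20,0]
After op 9 (RCL M2): stack=[20,20,20] mem=[0,0,20,0]
After op 10 (*): stack=[20,400] mem=[0,0,20,0]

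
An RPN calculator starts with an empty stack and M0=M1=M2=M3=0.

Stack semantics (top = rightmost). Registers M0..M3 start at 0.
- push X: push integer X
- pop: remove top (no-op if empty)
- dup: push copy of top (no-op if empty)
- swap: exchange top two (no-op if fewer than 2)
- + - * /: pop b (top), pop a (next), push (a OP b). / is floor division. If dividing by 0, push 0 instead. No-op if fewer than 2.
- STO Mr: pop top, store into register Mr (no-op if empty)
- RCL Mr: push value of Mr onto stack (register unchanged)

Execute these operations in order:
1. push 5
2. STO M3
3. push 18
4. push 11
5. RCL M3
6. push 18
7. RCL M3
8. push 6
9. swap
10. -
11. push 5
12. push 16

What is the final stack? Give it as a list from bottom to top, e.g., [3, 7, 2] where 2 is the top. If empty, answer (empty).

After op 1 (push 5): stack=[5] mem=[0,0,0,0]
After op 2 (STO M3): stack=[empty] mem=[0,0,0,5]
After op 3 (push 18): stack=[18] mem=[0,0,0,5]
After op 4 (push 11): stack=[18,11] mem=[0,0,0,5]
After op 5 (RCL M3): stack=[18,11,5] mem=[0,0,0,5]
After op 6 (push 18): stack=[18,11,5,18] mem=[0,0,0,5]
After op 7 (RCL M3): stack=[18,11,5,18,5] mem=[0,0,0,5]
After op 8 (push 6): stack=[18,11,5,18,5,6] mem=[0,0,0,5]
After op 9 (swap): stack=[18,11,5,18,6,5] mem=[0,0,0,5]
After op 10 (-): stack=[18,11,5,18,1] mem=[0,0,0,5]
After op 11 (push 5): stack=[18,11,5,18,1,5] mem=[0,0,0,5]
After op 12 (push 16): stack=[18,11,5,18,1,5,16] mem=[0,0,0,5]

Answer: [18, 11, 5, 18, 1, 5, 16]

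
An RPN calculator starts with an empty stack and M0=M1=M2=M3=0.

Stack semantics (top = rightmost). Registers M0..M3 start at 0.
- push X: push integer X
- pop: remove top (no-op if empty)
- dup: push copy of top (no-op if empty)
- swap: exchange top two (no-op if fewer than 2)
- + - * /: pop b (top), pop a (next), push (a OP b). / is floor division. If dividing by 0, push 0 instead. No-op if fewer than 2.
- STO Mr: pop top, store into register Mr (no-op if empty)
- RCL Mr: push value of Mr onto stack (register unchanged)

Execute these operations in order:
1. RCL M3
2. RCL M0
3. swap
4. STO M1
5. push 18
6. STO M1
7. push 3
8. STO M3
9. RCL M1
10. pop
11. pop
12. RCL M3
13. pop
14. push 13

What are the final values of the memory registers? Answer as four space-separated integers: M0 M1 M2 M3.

After op 1 (RCL M3): stack=[0] mem=[0,0,0,0]
After op 2 (RCL M0): stack=[0,0] mem=[0,0,0,0]
After op 3 (swap): stack=[0,0] mem=[0,0,0,0]
After op 4 (STO M1): stack=[0] mem=[0,0,0,0]
After op 5 (push 18): stack=[0,18] mem=[0,0,0,0]
After op 6 (STO M1): stack=[0] mem=[0,18,0,0]
After op 7 (push 3): stack=[0,3] mem=[0,18,0,0]
After op 8 (STO M3): stack=[0] mem=[0,18,0,3]
After op 9 (RCL M1): stack=[0,18] mem=[0,18,0,3]
After op 10 (pop): stack=[0] mem=[0,18,0,3]
After op 11 (pop): stack=[empty] mem=[0,18,0,3]
After op 12 (RCL M3): stack=[3] mem=[0,18,0,3]
After op 13 (pop): stack=[empty] mem=[0,18,0,3]
After op 14 (push 13): stack=[13] mem=[0,18,0,3]

Answer: 0 18 0 3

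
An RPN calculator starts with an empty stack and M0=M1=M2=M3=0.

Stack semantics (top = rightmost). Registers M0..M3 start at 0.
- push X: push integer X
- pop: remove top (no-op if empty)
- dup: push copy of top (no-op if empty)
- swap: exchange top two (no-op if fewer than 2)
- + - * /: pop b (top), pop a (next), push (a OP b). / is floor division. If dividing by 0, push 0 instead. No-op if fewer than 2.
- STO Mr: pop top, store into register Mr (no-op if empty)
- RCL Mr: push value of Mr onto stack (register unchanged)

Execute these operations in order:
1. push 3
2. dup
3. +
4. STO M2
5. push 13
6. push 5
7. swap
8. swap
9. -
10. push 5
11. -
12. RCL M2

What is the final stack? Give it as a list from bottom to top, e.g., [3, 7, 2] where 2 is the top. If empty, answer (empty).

After op 1 (push 3): stack=[3] mem=[0,0,0,0]
After op 2 (dup): stack=[3,3] mem=[0,0,0,0]
After op 3 (+): stack=[6] mem=[0,0,0,0]
After op 4 (STO M2): stack=[empty] mem=[0,0,6,0]
After op 5 (push 13): stack=[13] mem=[0,0,6,0]
After op 6 (push 5): stack=[13,5] mem=[0,0,6,0]
After op 7 (swap): stack=[5,13] mem=[0,0,6,0]
After op 8 (swap): stack=[13,5] mem=[0,0,6,0]
After op 9 (-): stack=[8] mem=[0,0,6,0]
After op 10 (push 5): stack=[8,5] mem=[0,0,6,0]
After op 11 (-): stack=[3] mem=[0,0,6,0]
After op 12 (RCL M2): stack=[3,6] mem=[0,0,6,0]

Answer: [3, 6]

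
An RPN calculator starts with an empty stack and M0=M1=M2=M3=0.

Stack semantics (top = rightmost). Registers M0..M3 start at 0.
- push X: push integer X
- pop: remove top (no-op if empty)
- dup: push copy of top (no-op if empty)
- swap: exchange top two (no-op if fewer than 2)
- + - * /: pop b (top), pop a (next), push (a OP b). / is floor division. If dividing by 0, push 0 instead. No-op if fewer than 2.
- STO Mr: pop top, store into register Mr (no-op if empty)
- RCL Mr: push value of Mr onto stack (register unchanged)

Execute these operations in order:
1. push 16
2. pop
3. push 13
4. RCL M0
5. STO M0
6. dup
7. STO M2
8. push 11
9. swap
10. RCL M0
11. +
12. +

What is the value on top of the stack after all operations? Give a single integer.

Answer: 24

Derivation:
After op 1 (push 16): stack=[16] mem=[0,0,0,0]
After op 2 (pop): stack=[empty] mem=[0,0,0,0]
After op 3 (push 13): stack=[13] mem=[0,0,0,0]
After op 4 (RCL M0): stack=[13,0] mem=[0,0,0,0]
After op 5 (STO M0): stack=[13] mem=[0,0,0,0]
After op 6 (dup): stack=[13,13] mem=[0,0,0,0]
After op 7 (STO M2): stack=[13] mem=[0,0,13,0]
After op 8 (push 11): stack=[13,11] mem=[0,0,13,0]
After op 9 (swap): stack=[11,13] mem=[0,0,13,0]
After op 10 (RCL M0): stack=[11,13,0] mem=[0,0,13,0]
After op 11 (+): stack=[11,13] mem=[0,0,13,0]
After op 12 (+): stack=[24] mem=[0,0,13,0]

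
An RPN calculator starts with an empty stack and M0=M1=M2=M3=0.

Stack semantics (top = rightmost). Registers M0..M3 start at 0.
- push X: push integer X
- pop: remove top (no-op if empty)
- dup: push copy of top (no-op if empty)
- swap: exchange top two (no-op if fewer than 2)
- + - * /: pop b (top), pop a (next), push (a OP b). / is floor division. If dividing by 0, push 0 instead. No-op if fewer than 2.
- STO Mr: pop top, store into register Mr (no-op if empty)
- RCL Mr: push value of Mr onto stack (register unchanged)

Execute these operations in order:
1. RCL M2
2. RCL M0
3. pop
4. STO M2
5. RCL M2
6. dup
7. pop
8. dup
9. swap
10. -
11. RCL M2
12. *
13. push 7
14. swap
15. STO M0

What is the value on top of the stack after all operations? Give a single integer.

After op 1 (RCL M2): stack=[0] mem=[0,0,0,0]
After op 2 (RCL M0): stack=[0,0] mem=[0,0,0,0]
After op 3 (pop): stack=[0] mem=[0,0,0,0]
After op 4 (STO M2): stack=[empty] mem=[0,0,0,0]
After op 5 (RCL M2): stack=[0] mem=[0,0,0,0]
After op 6 (dup): stack=[0,0] mem=[0,0,0,0]
After op 7 (pop): stack=[0] mem=[0,0,0,0]
After op 8 (dup): stack=[0,0] mem=[0,0,0,0]
After op 9 (swap): stack=[0,0] mem=[0,0,0,0]
After op 10 (-): stack=[0] mem=[0,0,0,0]
After op 11 (RCL M2): stack=[0,0] mem=[0,0,0,0]
After op 12 (*): stack=[0] mem=[0,0,0,0]
After op 13 (push 7): stack=[0,7] mem=[0,0,0,0]
After op 14 (swap): stack=[7,0] mem=[0,0,0,0]
After op 15 (STO M0): stack=[7] mem=[0,0,0,0]

Answer: 7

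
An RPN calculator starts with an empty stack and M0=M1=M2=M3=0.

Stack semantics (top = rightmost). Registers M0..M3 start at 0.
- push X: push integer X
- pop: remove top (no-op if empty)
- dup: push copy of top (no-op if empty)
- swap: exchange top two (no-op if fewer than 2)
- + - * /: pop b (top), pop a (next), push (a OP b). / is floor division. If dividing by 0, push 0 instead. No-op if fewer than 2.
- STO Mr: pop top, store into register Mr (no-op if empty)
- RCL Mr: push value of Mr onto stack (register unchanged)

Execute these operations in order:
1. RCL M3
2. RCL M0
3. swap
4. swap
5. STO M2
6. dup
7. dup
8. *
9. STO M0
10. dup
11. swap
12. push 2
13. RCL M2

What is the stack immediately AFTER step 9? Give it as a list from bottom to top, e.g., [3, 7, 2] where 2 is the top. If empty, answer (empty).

After op 1 (RCL M3): stack=[0] mem=[0,0,0,0]
After op 2 (RCL M0): stack=[0,0] mem=[0,0,0,0]
After op 3 (swap): stack=[0,0] mem=[0,0,0,0]
After op 4 (swap): stack=[0,0] mem=[0,0,0,0]
After op 5 (STO M2): stack=[0] mem=[0,0,0,0]
After op 6 (dup): stack=[0,0] mem=[0,0,0,0]
After op 7 (dup): stack=[0,0,0] mem=[0,0,0,0]
After op 8 (*): stack=[0,0] mem=[0,0,0,0]
After op 9 (STO M0): stack=[0] mem=[0,0,0,0]

[0]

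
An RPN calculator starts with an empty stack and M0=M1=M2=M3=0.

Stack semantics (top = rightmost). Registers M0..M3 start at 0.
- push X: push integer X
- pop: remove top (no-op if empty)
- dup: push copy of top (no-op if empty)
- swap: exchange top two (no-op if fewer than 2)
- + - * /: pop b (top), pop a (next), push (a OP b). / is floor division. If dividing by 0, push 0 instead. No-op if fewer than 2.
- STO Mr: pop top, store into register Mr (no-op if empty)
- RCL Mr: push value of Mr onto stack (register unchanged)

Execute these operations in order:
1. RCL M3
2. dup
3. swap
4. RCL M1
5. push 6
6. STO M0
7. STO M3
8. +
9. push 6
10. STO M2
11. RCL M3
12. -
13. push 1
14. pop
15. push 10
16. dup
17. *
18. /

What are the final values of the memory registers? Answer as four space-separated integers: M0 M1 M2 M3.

Answer: 6 0 6 0

Derivation:
After op 1 (RCL M3): stack=[0] mem=[0,0,0,0]
After op 2 (dup): stack=[0,0] mem=[0,0,0,0]
After op 3 (swap): stack=[0,0] mem=[0,0,0,0]
After op 4 (RCL M1): stack=[0,0,0] mem=[0,0,0,0]
After op 5 (push 6): stack=[0,0,0,6] mem=[0,0,0,0]
After op 6 (STO M0): stack=[0,0,0] mem=[6,0,0,0]
After op 7 (STO M3): stack=[0,0] mem=[6,0,0,0]
After op 8 (+): stack=[0] mem=[6,0,0,0]
After op 9 (push 6): stack=[0,6] mem=[6,0,0,0]
After op 10 (STO M2): stack=[0] mem=[6,0,6,0]
After op 11 (RCL M3): stack=[0,0] mem=[6,0,6,0]
After op 12 (-): stack=[0] mem=[6,0,6,0]
After op 13 (push 1): stack=[0,1] mem=[6,0,6,0]
After op 14 (pop): stack=[0] mem=[6,0,6,0]
After op 15 (push 10): stack=[0,10] mem=[6,0,6,0]
After op 16 (dup): stack=[0,10,10] mem=[6,0,6,0]
After op 17 (*): stack=[0,100] mem=[6,0,6,0]
After op 18 (/): stack=[0] mem=[6,0,6,0]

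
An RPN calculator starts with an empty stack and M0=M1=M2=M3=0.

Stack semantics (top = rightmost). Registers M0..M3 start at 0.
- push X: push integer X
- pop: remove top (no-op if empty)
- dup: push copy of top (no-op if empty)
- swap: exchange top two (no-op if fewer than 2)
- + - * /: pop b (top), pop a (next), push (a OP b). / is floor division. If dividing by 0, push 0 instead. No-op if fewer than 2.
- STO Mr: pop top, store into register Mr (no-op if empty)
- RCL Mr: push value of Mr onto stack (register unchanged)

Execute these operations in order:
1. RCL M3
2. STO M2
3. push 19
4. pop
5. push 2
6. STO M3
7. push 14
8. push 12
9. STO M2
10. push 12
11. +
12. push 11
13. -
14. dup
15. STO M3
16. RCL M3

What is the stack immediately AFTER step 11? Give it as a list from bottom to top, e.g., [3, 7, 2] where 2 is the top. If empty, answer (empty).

After op 1 (RCL M3): stack=[0] mem=[0,0,0,0]
After op 2 (STO M2): stack=[empty] mem=[0,0,0,0]
After op 3 (push 19): stack=[19] mem=[0,0,0,0]
After op 4 (pop): stack=[empty] mem=[0,0,0,0]
After op 5 (push 2): stack=[2] mem=[0,0,0,0]
After op 6 (STO M3): stack=[empty] mem=[0,0,0,2]
After op 7 (push 14): stack=[14] mem=[0,0,0,2]
After op 8 (push 12): stack=[14,12] mem=[0,0,0,2]
After op 9 (STO M2): stack=[14] mem=[0,0,12,2]
After op 10 (push 12): stack=[14,12] mem=[0,0,12,2]
After op 11 (+): stack=[26] mem=[0,0,12,2]

[26]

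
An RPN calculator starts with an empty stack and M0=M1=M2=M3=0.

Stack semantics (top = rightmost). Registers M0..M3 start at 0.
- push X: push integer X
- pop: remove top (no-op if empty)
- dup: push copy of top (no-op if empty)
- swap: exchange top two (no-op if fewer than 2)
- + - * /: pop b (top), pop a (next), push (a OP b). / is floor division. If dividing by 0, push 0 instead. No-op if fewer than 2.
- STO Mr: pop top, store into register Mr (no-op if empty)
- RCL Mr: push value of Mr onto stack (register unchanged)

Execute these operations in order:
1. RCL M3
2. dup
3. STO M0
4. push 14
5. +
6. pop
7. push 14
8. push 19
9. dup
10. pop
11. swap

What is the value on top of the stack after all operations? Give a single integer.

Answer: 14

Derivation:
After op 1 (RCL M3): stack=[0] mem=[0,0,0,0]
After op 2 (dup): stack=[0,0] mem=[0,0,0,0]
After op 3 (STO M0): stack=[0] mem=[0,0,0,0]
After op 4 (push 14): stack=[0,14] mem=[0,0,0,0]
After op 5 (+): stack=[14] mem=[0,0,0,0]
After op 6 (pop): stack=[empty] mem=[0,0,0,0]
After op 7 (push 14): stack=[14] mem=[0,0,0,0]
After op 8 (push 19): stack=[14,19] mem=[0,0,0,0]
After op 9 (dup): stack=[14,19,19] mem=[0,0,0,0]
After op 10 (pop): stack=[14,19] mem=[0,0,0,0]
After op 11 (swap): stack=[19,14] mem=[0,0,0,0]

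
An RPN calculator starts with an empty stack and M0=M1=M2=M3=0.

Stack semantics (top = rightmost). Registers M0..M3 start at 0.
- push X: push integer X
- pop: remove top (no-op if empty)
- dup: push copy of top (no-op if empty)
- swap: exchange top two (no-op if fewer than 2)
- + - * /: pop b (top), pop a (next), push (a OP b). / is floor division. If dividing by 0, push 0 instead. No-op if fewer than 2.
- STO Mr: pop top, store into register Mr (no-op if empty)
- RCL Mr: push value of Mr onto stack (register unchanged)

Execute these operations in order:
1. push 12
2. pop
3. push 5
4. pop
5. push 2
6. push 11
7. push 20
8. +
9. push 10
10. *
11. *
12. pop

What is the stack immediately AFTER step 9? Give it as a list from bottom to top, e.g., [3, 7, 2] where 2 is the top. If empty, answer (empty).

After op 1 (push 12): stack=[12] mem=[0,0,0,0]
After op 2 (pop): stack=[empty] mem=[0,0,0,0]
After op 3 (push 5): stack=[5] mem=[0,0,0,0]
After op 4 (pop): stack=[empty] mem=[0,0,0,0]
After op 5 (push 2): stack=[2] mem=[0,0,0,0]
After op 6 (push 11): stack=[2,11] mem=[0,0,0,0]
After op 7 (push 20): stack=[2,11,20] mem=[0,0,0,0]
After op 8 (+): stack=[2,31] mem=[0,0,0,0]
After op 9 (push 10): stack=[2,31,10] mem=[0,0,0,0]

[2, 31, 10]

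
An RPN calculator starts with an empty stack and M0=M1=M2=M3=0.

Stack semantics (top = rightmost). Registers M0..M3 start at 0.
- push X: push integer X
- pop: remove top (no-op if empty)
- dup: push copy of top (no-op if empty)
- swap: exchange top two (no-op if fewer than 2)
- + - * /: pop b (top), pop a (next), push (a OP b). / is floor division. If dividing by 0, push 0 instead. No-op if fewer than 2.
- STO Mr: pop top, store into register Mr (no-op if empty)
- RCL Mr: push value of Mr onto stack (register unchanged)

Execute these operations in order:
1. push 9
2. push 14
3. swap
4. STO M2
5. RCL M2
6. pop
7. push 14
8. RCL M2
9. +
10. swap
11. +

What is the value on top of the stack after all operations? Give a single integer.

After op 1 (push 9): stack=[9] mem=[0,0,0,0]
After op 2 (push 14): stack=[9,14] mem=[0,0,0,0]
After op 3 (swap): stack=[14,9] mem=[0,0,0,0]
After op 4 (STO M2): stack=[14] mem=[0,0,9,0]
After op 5 (RCL M2): stack=[14,9] mem=[0,0,9,0]
After op 6 (pop): stack=[14] mem=[0,0,9,0]
After op 7 (push 14): stack=[14,14] mem=[0,0,9,0]
After op 8 (RCL M2): stack=[14,14,9] mem=[0,0,9,0]
After op 9 (+): stack=[14,23] mem=[0,0,9,0]
After op 10 (swap): stack=[23,14] mem=[0,0,9,0]
After op 11 (+): stack=[37] mem=[0,0,9,0]

Answer: 37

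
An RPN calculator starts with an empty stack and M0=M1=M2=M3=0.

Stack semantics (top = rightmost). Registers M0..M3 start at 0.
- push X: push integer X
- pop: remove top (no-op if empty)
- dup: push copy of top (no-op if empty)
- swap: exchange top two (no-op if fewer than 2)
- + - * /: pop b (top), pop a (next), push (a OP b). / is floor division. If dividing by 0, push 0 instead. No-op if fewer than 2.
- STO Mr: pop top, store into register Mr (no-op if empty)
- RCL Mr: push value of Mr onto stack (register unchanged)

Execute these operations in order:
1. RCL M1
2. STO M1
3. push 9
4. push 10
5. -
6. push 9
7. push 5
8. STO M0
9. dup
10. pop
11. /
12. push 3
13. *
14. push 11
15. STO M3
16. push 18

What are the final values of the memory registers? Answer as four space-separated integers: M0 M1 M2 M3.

After op 1 (RCL M1): stack=[0] mem=[0,0,0,0]
After op 2 (STO M1): stack=[empty] mem=[0,0,0,0]
After op 3 (push 9): stack=[9] mem=[0,0,0,0]
After op 4 (push 10): stack=[9,10] mem=[0,0,0,0]
After op 5 (-): stack=[-1] mem=[0,0,0,0]
After op 6 (push 9): stack=[-1,9] mem=[0,0,0,0]
After op 7 (push 5): stack=[-1,9,5] mem=[0,0,0,0]
After op 8 (STO M0): stack=[-1,9] mem=[5,0,0,0]
After op 9 (dup): stack=[-1,9,9] mem=[5,0,0,0]
After op 10 (pop): stack=[-1,9] mem=[5,0,0,0]
After op 11 (/): stack=[-1] mem=[5,0,0,0]
After op 12 (push 3): stack=[-1,3] mem=[5,0,0,0]
After op 13 (*): stack=[-3] mem=[5,0,0,0]
After op 14 (push 11): stack=[-3,11] mem=[5,0,0,0]
After op 15 (STO M3): stack=[-3] mem=[5,0,0,11]
After op 16 (push 18): stack=[-3,18] mem=[5,0,0,11]

Answer: 5 0 0 11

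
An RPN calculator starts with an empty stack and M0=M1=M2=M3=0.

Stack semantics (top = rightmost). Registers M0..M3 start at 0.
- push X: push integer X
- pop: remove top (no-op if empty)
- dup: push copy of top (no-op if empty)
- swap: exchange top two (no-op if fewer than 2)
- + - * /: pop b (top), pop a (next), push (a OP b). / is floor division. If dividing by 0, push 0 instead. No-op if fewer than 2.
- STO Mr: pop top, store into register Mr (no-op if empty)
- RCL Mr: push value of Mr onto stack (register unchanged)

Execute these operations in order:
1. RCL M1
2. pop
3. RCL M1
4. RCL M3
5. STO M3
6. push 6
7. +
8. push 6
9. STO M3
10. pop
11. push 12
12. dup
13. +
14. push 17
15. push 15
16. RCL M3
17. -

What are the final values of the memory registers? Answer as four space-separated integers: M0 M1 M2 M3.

Answer: 0 0 0 6

Derivation:
After op 1 (RCL M1): stack=[0] mem=[0,0,0,0]
After op 2 (pop): stack=[empty] mem=[0,0,0,0]
After op 3 (RCL M1): stack=[0] mem=[0,0,0,0]
After op 4 (RCL M3): stack=[0,0] mem=[0,0,0,0]
After op 5 (STO M3): stack=[0] mem=[0,0,0,0]
After op 6 (push 6): stack=[0,6] mem=[0,0,0,0]
After op 7 (+): stack=[6] mem=[0,0,0,0]
After op 8 (push 6): stack=[6,6] mem=[0,0,0,0]
After op 9 (STO M3): stack=[6] mem=[0,0,0,6]
After op 10 (pop): stack=[empty] mem=[0,0,0,6]
After op 11 (push 12): stack=[12] mem=[0,0,0,6]
After op 12 (dup): stack=[12,12] mem=[0,0,0,6]
After op 13 (+): stack=[24] mem=[0,0,0,6]
After op 14 (push 17): stack=[24,17] mem=[0,0,0,6]
After op 15 (push 15): stack=[24,17,15] mem=[0,0,0,6]
After op 16 (RCL M3): stack=[24,17,15,6] mem=[0,0,0,6]
After op 17 (-): stack=[24,17,9] mem=[0,0,0,6]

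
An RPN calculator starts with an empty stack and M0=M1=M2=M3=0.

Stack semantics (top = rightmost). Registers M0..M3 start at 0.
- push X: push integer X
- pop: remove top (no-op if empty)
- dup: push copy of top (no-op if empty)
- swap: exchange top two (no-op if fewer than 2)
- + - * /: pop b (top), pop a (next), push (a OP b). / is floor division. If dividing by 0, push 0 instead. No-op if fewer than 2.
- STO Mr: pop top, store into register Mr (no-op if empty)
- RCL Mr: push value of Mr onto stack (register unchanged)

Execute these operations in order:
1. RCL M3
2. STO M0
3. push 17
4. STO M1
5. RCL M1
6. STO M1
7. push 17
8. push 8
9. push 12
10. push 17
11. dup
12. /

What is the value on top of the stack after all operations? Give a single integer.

Answer: 1

Derivation:
After op 1 (RCL M3): stack=[0] mem=[0,0,0,0]
After op 2 (STO M0): stack=[empty] mem=[0,0,0,0]
After op 3 (push 17): stack=[17] mem=[0,0,0,0]
After op 4 (STO M1): stack=[empty] mem=[0,17,0,0]
After op 5 (RCL M1): stack=[17] mem=[0,17,0,0]
After op 6 (STO M1): stack=[empty] mem=[0,17,0,0]
After op 7 (push 17): stack=[17] mem=[0,17,0,0]
After op 8 (push 8): stack=[17,8] mem=[0,17,0,0]
After op 9 (push 12): stack=[17,8,12] mem=[0,17,0,0]
After op 10 (push 17): stack=[17,8,12,17] mem=[0,17,0,0]
After op 11 (dup): stack=[17,8,12,17,17] mem=[0,17,0,0]
After op 12 (/): stack=[17,8,12,1] mem=[0,17,0,0]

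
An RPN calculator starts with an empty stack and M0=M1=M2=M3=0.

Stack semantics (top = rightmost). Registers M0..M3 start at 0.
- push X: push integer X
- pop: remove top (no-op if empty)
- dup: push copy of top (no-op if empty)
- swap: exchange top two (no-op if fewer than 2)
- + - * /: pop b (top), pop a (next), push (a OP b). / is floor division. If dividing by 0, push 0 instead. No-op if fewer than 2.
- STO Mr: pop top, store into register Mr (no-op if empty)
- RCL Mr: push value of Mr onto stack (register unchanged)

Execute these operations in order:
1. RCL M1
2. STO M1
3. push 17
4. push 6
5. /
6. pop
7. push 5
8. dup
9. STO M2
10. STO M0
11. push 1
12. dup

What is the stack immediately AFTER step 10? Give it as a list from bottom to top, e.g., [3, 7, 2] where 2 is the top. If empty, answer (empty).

After op 1 (RCL M1): stack=[0] mem=[0,0,0,0]
After op 2 (STO M1): stack=[empty] mem=[0,0,0,0]
After op 3 (push 17): stack=[17] mem=[0,0,0,0]
After op 4 (push 6): stack=[17,6] mem=[0,0,0,0]
After op 5 (/): stack=[2] mem=[0,0,0,0]
After op 6 (pop): stack=[empty] mem=[0,0,0,0]
After op 7 (push 5): stack=[5] mem=[0,0,0,0]
After op 8 (dup): stack=[5,5] mem=[0,0,0,0]
After op 9 (STO M2): stack=[5] mem=[0,0,5,0]
After op 10 (STO M0): stack=[empty] mem=[5,0,5,0]

(empty)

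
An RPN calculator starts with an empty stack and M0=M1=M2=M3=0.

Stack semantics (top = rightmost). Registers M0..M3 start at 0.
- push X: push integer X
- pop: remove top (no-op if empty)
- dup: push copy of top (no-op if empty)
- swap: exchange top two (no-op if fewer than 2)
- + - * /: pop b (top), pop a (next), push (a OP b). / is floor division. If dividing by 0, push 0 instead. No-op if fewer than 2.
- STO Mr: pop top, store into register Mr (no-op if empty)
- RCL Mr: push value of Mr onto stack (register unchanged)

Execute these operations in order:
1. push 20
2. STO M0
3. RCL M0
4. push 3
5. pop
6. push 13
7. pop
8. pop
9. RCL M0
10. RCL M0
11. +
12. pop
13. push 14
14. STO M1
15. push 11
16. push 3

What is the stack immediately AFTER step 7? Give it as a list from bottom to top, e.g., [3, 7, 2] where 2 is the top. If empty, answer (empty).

After op 1 (push 20): stack=[20] mem=[0,0,0,0]
After op 2 (STO M0): stack=[empty] mem=[20,0,0,0]
After op 3 (RCL M0): stack=[20] mem=[20,0,0,0]
After op 4 (push 3): stack=[20,3] mem=[20,0,0,0]
After op 5 (pop): stack=[20] mem=[20,0,0,0]
After op 6 (push 13): stack=[20,13] mem=[20,0,0,0]
After op 7 (pop): stack=[20] mem=[20,0,0,0]

[20]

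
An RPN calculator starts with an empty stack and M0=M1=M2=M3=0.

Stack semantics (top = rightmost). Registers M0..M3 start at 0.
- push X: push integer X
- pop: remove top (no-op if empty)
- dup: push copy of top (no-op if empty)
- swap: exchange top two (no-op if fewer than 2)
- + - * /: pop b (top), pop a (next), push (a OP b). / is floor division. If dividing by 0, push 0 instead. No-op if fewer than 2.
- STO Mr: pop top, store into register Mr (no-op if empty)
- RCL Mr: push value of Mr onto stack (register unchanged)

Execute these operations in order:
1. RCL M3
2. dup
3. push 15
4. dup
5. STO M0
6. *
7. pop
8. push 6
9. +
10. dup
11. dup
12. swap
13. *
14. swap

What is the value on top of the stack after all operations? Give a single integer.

Answer: 6

Derivation:
After op 1 (RCL M3): stack=[0] mem=[0,0,0,0]
After op 2 (dup): stack=[0,0] mem=[0,0,0,0]
After op 3 (push 15): stack=[0,0,15] mem=[0,0,0,0]
After op 4 (dup): stack=[0,0,15,15] mem=[0,0,0,0]
After op 5 (STO M0): stack=[0,0,15] mem=[15,0,0,0]
After op 6 (*): stack=[0,0] mem=[15,0,0,0]
After op 7 (pop): stack=[0] mem=[15,0,0,0]
After op 8 (push 6): stack=[0,6] mem=[15,0,0,0]
After op 9 (+): stack=[6] mem=[15,0,0,0]
After op 10 (dup): stack=[6,6] mem=[15,0,0,0]
After op 11 (dup): stack=[6,6,6] mem=[15,0,0,0]
After op 12 (swap): stack=[6,6,6] mem=[15,0,0,0]
After op 13 (*): stack=[6,36] mem=[15,0,0,0]
After op 14 (swap): stack=[36,6] mem=[15,0,0,0]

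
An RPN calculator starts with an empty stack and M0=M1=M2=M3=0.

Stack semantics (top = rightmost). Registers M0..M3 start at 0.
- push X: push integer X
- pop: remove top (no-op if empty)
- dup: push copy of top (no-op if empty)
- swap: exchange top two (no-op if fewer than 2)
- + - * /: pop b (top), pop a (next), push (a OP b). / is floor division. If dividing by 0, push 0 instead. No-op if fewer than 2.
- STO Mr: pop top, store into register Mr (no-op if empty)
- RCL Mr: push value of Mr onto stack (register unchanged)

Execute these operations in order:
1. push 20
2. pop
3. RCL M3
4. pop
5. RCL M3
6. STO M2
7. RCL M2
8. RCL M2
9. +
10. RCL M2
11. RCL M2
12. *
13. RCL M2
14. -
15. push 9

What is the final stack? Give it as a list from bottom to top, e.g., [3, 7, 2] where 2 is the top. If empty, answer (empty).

Answer: [0, 0, 9]

Derivation:
After op 1 (push 20): stack=[20] mem=[0,0,0,0]
After op 2 (pop): stack=[empty] mem=[0,0,0,0]
After op 3 (RCL M3): stack=[0] mem=[0,0,0,0]
After op 4 (pop): stack=[empty] mem=[0,0,0,0]
After op 5 (RCL M3): stack=[0] mem=[0,0,0,0]
After op 6 (STO M2): stack=[empty] mem=[0,0,0,0]
After op 7 (RCL M2): stack=[0] mem=[0,0,0,0]
After op 8 (RCL M2): stack=[0,0] mem=[0,0,0,0]
After op 9 (+): stack=[0] mem=[0,0,0,0]
After op 10 (RCL M2): stack=[0,0] mem=[0,0,0,0]
After op 11 (RCL M2): stack=[0,0,0] mem=[0,0,0,0]
After op 12 (*): stack=[0,0] mem=[0,0,0,0]
After op 13 (RCL M2): stack=[0,0,0] mem=[0,0,0,0]
After op 14 (-): stack=[0,0] mem=[0,0,0,0]
After op 15 (push 9): stack=[0,0,9] mem=[0,0,0,0]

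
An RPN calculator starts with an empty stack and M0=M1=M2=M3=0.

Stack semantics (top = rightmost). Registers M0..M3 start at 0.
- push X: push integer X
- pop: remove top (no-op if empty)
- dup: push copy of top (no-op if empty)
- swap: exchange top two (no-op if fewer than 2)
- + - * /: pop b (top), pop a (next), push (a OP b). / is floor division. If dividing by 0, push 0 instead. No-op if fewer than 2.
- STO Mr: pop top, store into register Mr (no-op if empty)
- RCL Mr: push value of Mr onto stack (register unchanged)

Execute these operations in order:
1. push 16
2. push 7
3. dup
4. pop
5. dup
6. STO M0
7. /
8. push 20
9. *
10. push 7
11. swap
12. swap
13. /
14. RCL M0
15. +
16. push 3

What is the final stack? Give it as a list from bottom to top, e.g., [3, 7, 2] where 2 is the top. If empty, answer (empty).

Answer: [12, 3]

Derivation:
After op 1 (push 16): stack=[16] mem=[0,0,0,0]
After op 2 (push 7): stack=[16,7] mem=[0,0,0,0]
After op 3 (dup): stack=[16,7,7] mem=[0,0,0,0]
After op 4 (pop): stack=[16,7] mem=[0,0,0,0]
After op 5 (dup): stack=[16,7,7] mem=[0,0,0,0]
After op 6 (STO M0): stack=[16,7] mem=[7,0,0,0]
After op 7 (/): stack=[2] mem=[7,0,0,0]
After op 8 (push 20): stack=[2,20] mem=[7,0,0,0]
After op 9 (*): stack=[40] mem=[7,0,0,0]
After op 10 (push 7): stack=[40,7] mem=[7,0,0,0]
After op 11 (swap): stack=[7,40] mem=[7,0,0,0]
After op 12 (swap): stack=[40,7] mem=[7,0,0,0]
After op 13 (/): stack=[5] mem=[7,0,0,0]
After op 14 (RCL M0): stack=[5,7] mem=[7,0,0,0]
After op 15 (+): stack=[12] mem=[7,0,0,0]
After op 16 (push 3): stack=[12,3] mem=[7,0,0,0]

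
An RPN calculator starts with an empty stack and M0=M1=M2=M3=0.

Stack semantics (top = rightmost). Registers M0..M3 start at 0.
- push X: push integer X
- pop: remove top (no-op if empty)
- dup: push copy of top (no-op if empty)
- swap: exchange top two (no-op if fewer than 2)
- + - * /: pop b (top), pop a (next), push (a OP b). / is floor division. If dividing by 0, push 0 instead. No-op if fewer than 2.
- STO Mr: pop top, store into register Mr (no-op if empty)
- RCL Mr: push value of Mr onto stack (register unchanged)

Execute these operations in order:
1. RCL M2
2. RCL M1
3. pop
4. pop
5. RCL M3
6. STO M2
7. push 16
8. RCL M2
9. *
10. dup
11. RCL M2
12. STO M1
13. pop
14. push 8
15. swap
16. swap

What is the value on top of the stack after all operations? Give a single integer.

Answer: 8

Derivation:
After op 1 (RCL M2): stack=[0] mem=[0,0,0,0]
After op 2 (RCL M1): stack=[0,0] mem=[0,0,0,0]
After op 3 (pop): stack=[0] mem=[0,0,0,0]
After op 4 (pop): stack=[empty] mem=[0,0,0,0]
After op 5 (RCL M3): stack=[0] mem=[0,0,0,0]
After op 6 (STO M2): stack=[empty] mem=[0,0,0,0]
After op 7 (push 16): stack=[16] mem=[0,0,0,0]
After op 8 (RCL M2): stack=[16,0] mem=[0,0,0,0]
After op 9 (*): stack=[0] mem=[0,0,0,0]
After op 10 (dup): stack=[0,0] mem=[0,0,0,0]
After op 11 (RCL M2): stack=[0,0,0] mem=[0,0,0,0]
After op 12 (STO M1): stack=[0,0] mem=[0,0,0,0]
After op 13 (pop): stack=[0] mem=[0,0,0,0]
After op 14 (push 8): stack=[0,8] mem=[0,0,0,0]
After op 15 (swap): stack=[8,0] mem=[0,0,0,0]
After op 16 (swap): stack=[0,8] mem=[0,0,0,0]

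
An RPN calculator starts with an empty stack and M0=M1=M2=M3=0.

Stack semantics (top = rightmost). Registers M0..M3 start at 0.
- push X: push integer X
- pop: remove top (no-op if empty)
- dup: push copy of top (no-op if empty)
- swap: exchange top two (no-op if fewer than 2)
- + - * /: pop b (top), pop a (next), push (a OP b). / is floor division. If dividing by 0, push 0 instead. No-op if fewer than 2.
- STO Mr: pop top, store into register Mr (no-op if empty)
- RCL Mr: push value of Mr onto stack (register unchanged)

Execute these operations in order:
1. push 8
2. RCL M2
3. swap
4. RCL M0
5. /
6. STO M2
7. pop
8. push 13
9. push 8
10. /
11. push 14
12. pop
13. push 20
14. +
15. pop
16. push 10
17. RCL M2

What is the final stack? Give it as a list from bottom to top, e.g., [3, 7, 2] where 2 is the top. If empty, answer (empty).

Answer: [10, 0]

Derivation:
After op 1 (push 8): stack=[8] mem=[0,0,0,0]
After op 2 (RCL M2): stack=[8,0] mem=[0,0,0,0]
After op 3 (swap): stack=[0,8] mem=[0,0,0,0]
After op 4 (RCL M0): stack=[0,8,0] mem=[0,0,0,0]
After op 5 (/): stack=[0,0] mem=[0,0,0,0]
After op 6 (STO M2): stack=[0] mem=[0,0,0,0]
After op 7 (pop): stack=[empty] mem=[0,0,0,0]
After op 8 (push 13): stack=[13] mem=[0,0,0,0]
After op 9 (push 8): stack=[13,8] mem=[0,0,0,0]
After op 10 (/): stack=[1] mem=[0,0,0,0]
After op 11 (push 14): stack=[1,14] mem=[0,0,0,0]
After op 12 (pop): stack=[1] mem=[0,0,0,0]
After op 13 (push 20): stack=[1,20] mem=[0,0,0,0]
After op 14 (+): stack=[21] mem=[0,0,0,0]
After op 15 (pop): stack=[empty] mem=[0,0,0,0]
After op 16 (push 10): stack=[10] mem=[0,0,0,0]
After op 17 (RCL M2): stack=[10,0] mem=[0,0,0,0]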